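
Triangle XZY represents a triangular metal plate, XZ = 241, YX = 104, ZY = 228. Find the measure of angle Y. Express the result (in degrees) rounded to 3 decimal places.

∠Y ≈ 84.289°

By the law of cosines, cos Y = (ZY² + YX² − XZ²) / (2·ZY·YX) ≈ 0.09951, so ∠Y ≈ 84.29°.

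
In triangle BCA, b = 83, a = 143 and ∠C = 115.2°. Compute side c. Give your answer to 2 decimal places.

193.51

By the law of cosines, c² = a² + b² − 2·a·b·cos C = 37445, so c ≈ 193.51.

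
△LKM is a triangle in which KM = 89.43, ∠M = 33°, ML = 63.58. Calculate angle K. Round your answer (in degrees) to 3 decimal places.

∠K ≈ 43.802°

By the law of cosines, LK² = KM² + ML² − 2·KM·ML·cos M = 2502.8, so LK ≈ 50.028.
Law of cosines again: cos K = (LK² + KM² − ML²)/(2·LK·KM) ≈ 0.72174, so ∠K ≈ 43.80°.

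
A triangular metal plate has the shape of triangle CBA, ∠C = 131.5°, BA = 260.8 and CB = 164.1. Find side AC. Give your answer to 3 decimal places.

121.289

Law of sines: sin A = CB·sin C/BA ≈ 0.47126.
Since BA ≥ CB, only the acute value applies: ∠A ≈ 28.12°.
Then ∠B = 180° − ∠C − ∠A ≈ 20.38°.
Law of sines gives AC = BA·sin B/sin C ≈ 121.29.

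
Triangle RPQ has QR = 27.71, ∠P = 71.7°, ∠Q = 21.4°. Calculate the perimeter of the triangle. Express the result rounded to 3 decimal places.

67.503

The third angle is ∠R = 180° − ∠P − ∠Q = 86.90°.
Law of sines: PQ = QR·sin R/sin P ≈ 29.143.
Law of sines: RP = QR·sin Q/sin P ≈ 10.649.
Semiperimeter s = (29.143+27.71+10.649)/2 = 33.751.
Perimeter = 29.143 + 27.71 + 10.649 = 67.503.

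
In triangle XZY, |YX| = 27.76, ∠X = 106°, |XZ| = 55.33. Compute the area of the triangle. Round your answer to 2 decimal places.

area ≈ 738.23

Area = ½·|YX|·|XZ|·sin X ≈ 738.23.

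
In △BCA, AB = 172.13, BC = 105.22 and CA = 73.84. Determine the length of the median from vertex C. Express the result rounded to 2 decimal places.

m_C ≈ 29.23

Median from C: ½√(2·BC² + 2·CA² − AB²) ≈ 29.234.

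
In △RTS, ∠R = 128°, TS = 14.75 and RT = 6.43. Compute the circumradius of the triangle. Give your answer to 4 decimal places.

9.3590

Law of sines: sin S = RT·sin R/TS ≈ 0.34352.
Since TS ≥ RT, only the acute value applies: ∠S ≈ 20.09°.
Then ∠T = 180° − ∠R − ∠S ≈ 31.91°.
Law of sines gives SR = TS·sin T/sin R ≈ 9.8937.
Circumradius = TS/(2 sin R) ≈ 9.359.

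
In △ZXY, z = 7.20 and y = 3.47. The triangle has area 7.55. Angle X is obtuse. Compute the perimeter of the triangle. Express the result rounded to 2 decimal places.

20.85

From area = ½·y·z·sin X, we get sin X = 2·area/(y·z) ≈ 0.60439.
Taking the obtuse solution, ∠X ≈ 142.82°.
Law of cosines then gives x ≈ 10.183.
Perimeter = 7.2 + 10.183 + 3.47 = 20.853.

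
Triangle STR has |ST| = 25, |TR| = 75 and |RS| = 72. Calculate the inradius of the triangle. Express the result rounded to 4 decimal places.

r ≈ 10.4514

Semiperimeter s = (75 + 72 + 25)/2 = 86.
Heron's formula: area = √(86·11·14·61) ≈ 898.82.
Inradius = area/s = 898.82/86 ≈ 10.451.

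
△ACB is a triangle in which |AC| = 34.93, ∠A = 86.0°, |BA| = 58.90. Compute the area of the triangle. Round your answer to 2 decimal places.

area ≈ 1026.18

Area = ½·|BA|·|AC|·sin A ≈ 1026.2.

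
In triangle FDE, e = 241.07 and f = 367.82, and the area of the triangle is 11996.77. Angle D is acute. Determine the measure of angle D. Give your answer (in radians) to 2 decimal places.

0.27

From area = ½·e·f·sin D, we get sin D = 2·area/(e·f) ≈ 0.27059.
Taking the acute solution, ∠D ≈ 0.274 rad.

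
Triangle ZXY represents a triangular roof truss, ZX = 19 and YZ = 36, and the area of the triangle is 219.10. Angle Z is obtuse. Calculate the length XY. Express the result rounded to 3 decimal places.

52.033

From area = ½·YZ·ZX·sin Z, we get sin Z = 2·area/(YZ·ZX) ≈ 0.64064.
Taking the obtuse solution, ∠Z ≈ 140.16°.
Law of cosines then gives XY ≈ 52.033.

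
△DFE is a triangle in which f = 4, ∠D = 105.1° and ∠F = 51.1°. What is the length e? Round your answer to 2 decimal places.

The third angle is ∠E = 180° − ∠D − ∠F = 23.80°.
Law of sines: e = f·sin E/sin F ≈ 2.0741.

2.07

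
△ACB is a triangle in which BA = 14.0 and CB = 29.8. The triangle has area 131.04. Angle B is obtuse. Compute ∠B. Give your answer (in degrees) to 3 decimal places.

∠B ≈ 141.083°

From area = ½·CB·BA·sin B, we get sin B = 2·area/(CB·BA) ≈ 0.62819.
Taking the obtuse solution, ∠B ≈ 141.08°.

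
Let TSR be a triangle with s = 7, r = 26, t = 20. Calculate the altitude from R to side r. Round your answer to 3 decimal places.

h_R ≈ 3.152

Semiperimeter p = (20 + 7 + 26)/2 = 26.5.
Heron's formula: area = √(26.5·6.5·19.5·0.5) ≈ 40.981.
The altitude from R has length 2·area/r ≈ 3.1524.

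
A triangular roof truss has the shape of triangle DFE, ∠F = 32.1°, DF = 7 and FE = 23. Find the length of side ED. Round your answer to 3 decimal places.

By the law of cosines, ED² = DF² + FE² − 2·DF·FE·cos F = 305.23, so ED ≈ 17.471.

17.471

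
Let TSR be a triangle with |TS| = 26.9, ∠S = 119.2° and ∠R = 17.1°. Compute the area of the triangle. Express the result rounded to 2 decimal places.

The third angle is ∠T = 180° − ∠S − ∠R = 43.70°.
Law of sines: |SR| = |TS|·sin T/sin R ≈ 63.205.
Law of sines: |RT| = |TS|·sin S/sin R ≈ 79.858.
Area = ½·|TS|·|SR|·sin S ≈ 742.07.

742.07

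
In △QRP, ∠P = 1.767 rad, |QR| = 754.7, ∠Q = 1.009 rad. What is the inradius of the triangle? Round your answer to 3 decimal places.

r ≈ 104.521

The third angle is ∠R = π − ∠P − ∠Q = 0.366 rad.
Law of sines: |RP| = |QR|·sin Q/sin P ≈ 651.2.
Law of sines: |PQ| = |QR|·sin R/sin P ≈ 275.09.
Area = ½·|QR|·|RP|·sin R ≈ 87849.
Semiperimeter s = (651.2+275.09+754.7)/2 = 840.49.
Inradius = area/s = 87849/840.49 ≈ 104.52.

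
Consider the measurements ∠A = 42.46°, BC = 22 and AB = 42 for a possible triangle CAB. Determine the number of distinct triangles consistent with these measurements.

AB·sin A = 42·sin(42.46°) ≈ 28.35.
Since BC = 22 < 28.35 = AB sin A, no triangle exists.

0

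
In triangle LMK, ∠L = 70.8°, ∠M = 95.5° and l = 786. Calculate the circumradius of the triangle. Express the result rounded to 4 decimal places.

The third angle is ∠K = 180° − ∠L − ∠M = 13.70°.
Law of sines: m = l·sin M/sin L ≈ 828.46.
Law of sines: k = l·sin K/sin L ≈ 197.12.
Circumradius = l/(2 sin L) ≈ 416.15.

R ≈ 416.1476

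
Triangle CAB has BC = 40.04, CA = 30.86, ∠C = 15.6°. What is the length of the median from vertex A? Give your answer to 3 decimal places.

m_A ≈ 12.768

By the law of cosines, AB² = BC² + CA² − 2·BC·CA·cos C = 175.31, so AB ≈ 13.24.
Median from A: ½√(2·CA² + 2·AB² − BC²) ≈ 12.768.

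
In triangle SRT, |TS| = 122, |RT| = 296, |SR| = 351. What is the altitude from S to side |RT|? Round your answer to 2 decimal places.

Semiperimeter s = (296 + 122 + 351)/2 = 384.5.
Heron's formula: area = √(384.5·88.5·262.5·33.5) ≈ 17298.
The altitude from S has length 2·area/|RT| ≈ 116.88.

116.88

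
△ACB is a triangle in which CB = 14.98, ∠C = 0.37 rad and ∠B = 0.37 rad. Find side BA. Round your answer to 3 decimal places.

8.034

The third angle is ∠A = π − ∠C − ∠B = 2.402 rad.
Law of sines: BA = CB·sin C/sin A ≈ 8.0337.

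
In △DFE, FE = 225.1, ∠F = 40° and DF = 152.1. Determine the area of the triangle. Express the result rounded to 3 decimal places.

area ≈ 11003.788

Area = ½·DF·FE·sin F ≈ 11004.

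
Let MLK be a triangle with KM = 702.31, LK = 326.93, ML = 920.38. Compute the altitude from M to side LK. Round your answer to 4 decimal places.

Semiperimeter s = (326.93 + 702.31 + 920.38)/2 = 974.81.
Heron's formula: area = √(974.81·647.88·272.5·54.43) ≈ 96785.
The altitude from M has length 2·area/LK ≈ 592.09.

592.0862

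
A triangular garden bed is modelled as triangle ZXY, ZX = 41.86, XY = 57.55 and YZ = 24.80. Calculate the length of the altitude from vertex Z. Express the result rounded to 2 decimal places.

Semiperimeter s = (57.55 + 24.8 + 41.86)/2 = 62.105.
Heron's formula: area = √(62.105·4.555·37.305·20.245) ≈ 462.22.
The altitude from Z has length 2·area/XY ≈ 16.063.

16.06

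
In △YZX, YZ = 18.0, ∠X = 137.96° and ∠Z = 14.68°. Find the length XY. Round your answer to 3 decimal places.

The third angle is ∠Y = 180° − ∠Z − ∠X = 27.36°.
Law of sines: XY = YZ·sin Z/sin X ≈ 6.8119.

6.812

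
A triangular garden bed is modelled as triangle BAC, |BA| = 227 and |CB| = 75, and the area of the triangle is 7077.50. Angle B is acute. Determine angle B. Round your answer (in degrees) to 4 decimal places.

∠B ≈ 56.2453°

From area = ½·|CB|·|BA|·sin B, we get sin B = 2·area/(|CB|·|BA|) ≈ 0.83142.
Taking the acute solution, ∠B ≈ 56.25°.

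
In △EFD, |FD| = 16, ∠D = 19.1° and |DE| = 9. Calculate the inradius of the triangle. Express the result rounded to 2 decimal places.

1.43

By the law of cosines, |EF|² = |FD|² + |DE|² − 2·|FD|·|DE|·cos D = 64.855, so |EF| ≈ 8.0532.
Area = ½·|FD|·|DE|·sin D ≈ 23.56.
Semiperimeter s = (16+9+8.0532)/2 = 16.527.
Inradius = area/s = 23.56/16.527 ≈ 1.4256.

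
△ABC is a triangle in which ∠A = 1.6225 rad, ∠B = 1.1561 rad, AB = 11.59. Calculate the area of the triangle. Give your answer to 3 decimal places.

The third angle is ∠C = π − ∠A − ∠B = 0.3630 rad.
Law of sines: BC = AB·sin A/sin C ≈ 32.598.
Law of sines: CA = AB·sin B/sin C ≈ 29.874.
Area = ½·AB·BC·sin B ≈ 172.89.

172.891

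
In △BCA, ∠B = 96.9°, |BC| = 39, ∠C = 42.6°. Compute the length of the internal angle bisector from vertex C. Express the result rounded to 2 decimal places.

t_C ≈ 43.93

The third angle is ∠A = 180° − ∠B − ∠C = 40.50°.
Law of sines: |CA| = |BC|·sin B/sin A ≈ 59.616.
Law of sines: |AB| = |BC|·sin C/sin A ≈ 40.647.
The bisector from C has length 2·|BC|·|CA|·cos(∠C/2)/(|BC|+|CA|) ≈ 43.932.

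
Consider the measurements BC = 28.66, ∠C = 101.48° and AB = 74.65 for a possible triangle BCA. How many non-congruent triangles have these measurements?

BC·sin C = 28.66·sin(101.48°) ≈ 28.09.
Since ∠C is not acute, a triangle exists only if AB > BC; here AB > BC, so there is exactly one triangle.

1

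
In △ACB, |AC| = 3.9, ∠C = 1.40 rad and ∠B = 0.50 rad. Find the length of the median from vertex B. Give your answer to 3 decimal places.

The third angle is ∠A = π − ∠C − ∠B = 1.242 rad.
Law of sines: |CB| = |AC|·sin A/sin B ≈ 7.6979.
Law of sines: |BA| = |AC|·sin C/sin B ≈ 8.0164.
Median from B: ½√(2·|CB|² + 2·|BA|² − |AC|²) ≈ 7.613.

m_B ≈ 7.613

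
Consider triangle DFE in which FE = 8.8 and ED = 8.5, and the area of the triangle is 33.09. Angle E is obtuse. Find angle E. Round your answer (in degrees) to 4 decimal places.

∠E ≈ 117.7781°

From area = ½·FE·ED·sin E, we get sin E = 2·area/(FE·ED) ≈ 0.88476.
Taking the obtuse solution, ∠E ≈ 117.78°.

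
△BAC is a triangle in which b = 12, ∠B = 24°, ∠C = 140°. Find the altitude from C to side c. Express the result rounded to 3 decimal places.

The third angle is ∠A = 180° − ∠C − ∠B = 16.00°.
Law of sines: a = b·sin A/sin B ≈ 8.1322.
Law of sines: c = b·sin C/sin B ≈ 18.964.
Area = ½·b·a·sin C ≈ 31.364.
The altitude from C has length 2·area/c ≈ 3.3076.

h_C ≈ 3.308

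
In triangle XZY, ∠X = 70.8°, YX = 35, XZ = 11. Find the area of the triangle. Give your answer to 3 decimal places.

181.792

Area = ½·YX·XZ·sin X ≈ 181.79.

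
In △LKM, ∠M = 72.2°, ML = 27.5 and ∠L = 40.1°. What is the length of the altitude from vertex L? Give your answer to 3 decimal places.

h_L ≈ 26.184

The third angle is ∠K = 180° − ∠M − ∠L = 67.70°.
Law of sines: KM = ML·sin L/sin K ≈ 19.145.
Law of sines: LK = ML·sin M/sin K ≈ 28.3.
Area = ½·ML·KM·sin M ≈ 250.65.
The altitude from L has length 2·area/KM ≈ 26.184.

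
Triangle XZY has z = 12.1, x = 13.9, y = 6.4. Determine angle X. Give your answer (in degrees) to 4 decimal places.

By the law of cosines, cos X = (z² + y² − x²) / (2·z·y) ≈ -0.03771, so ∠X ≈ 92.16°.

92.1609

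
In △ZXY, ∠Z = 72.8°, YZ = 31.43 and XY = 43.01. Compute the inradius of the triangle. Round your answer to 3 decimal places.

10.510

Law of sines: sin X = YZ·sin Z/XY ≈ 0.69808.
Since XY ≥ YZ, only the acute value applies: ∠X ≈ 44.27°.
Then ∠Y = 180° − ∠Z − ∠X ≈ 62.93°.
Law of sines gives ZX = XY·sin Y/sin Z ≈ 40.09.
Area = ½·XY·YZ·sin Y ≈ 601.84.
Semiperimeter s = (43.01+31.43+40.09)/2 = 57.265.
Inradius = area/s = 601.84/57.265 ≈ 10.51.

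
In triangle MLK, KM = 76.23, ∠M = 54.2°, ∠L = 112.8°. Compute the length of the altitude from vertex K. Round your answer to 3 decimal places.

h_K ≈ 61.827

The third angle is ∠K = 180° − ∠M − ∠L = 13.00°.
Law of sines: LK = KM·sin M/sin L ≈ 67.068.
Law of sines: ML = KM·sin K/sin L ≈ 18.601.
Area = ½·KM·LK·sin K ≈ 575.04.
The altitude from K has length 2·area/ML ≈ 61.827.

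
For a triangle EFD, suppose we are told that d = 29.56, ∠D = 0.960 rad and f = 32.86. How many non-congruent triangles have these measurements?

f·sin D = 32.86·sin(0.960 rad) ≈ 26.92.
Since f sin D < d < f (26.92 < 29.56 < 32.86), two triangles exist.

2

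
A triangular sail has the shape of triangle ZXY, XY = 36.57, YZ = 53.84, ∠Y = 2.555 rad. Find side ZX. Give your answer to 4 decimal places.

By the law of cosines, ZX² = XY² + YZ² − 2·XY·YZ·cos Y = 7515.7, so ZX ≈ 86.693.

86.6930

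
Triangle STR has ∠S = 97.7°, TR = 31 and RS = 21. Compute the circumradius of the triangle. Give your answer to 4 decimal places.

Law of sines: sin T = RS·sin S/TR ≈ 0.67131.
Since TR ≥ RS, only the acute value applies: ∠T ≈ 42.17°.
Then ∠R = 180° − ∠S − ∠T ≈ 40.13°.
Law of sines gives ST = TR·sin R/sin S ≈ 20.163.
Circumradius = TR/(2 sin S) ≈ 15.641.

15.6410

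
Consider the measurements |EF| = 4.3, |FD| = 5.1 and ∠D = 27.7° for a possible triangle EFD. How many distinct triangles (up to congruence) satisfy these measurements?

|FD|·sin D = 5.1·sin(27.7°) ≈ 2.371.
Since |FD| sin D < |EF| < |FD| (2.371 < 4.3 < 5.1), two triangles exist.

2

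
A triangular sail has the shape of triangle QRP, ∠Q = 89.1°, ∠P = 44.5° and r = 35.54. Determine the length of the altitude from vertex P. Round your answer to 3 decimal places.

h_P ≈ 35.536

The third angle is ∠R = 180° − ∠P − ∠Q = 46.40°.
Law of sines: q = r·sin Q/sin R ≈ 49.071.
Law of sines: p = r·sin P/sin R ≈ 34.398.
Area = ½·r·q·sin P ≈ 611.18.
The altitude from P has length 2·area/p ≈ 35.536.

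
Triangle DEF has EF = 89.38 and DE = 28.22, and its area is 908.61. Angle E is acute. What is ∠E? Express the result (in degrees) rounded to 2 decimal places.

From area = ½·DE·EF·sin E, we get sin E = 2·area/(DE·EF) ≈ 0.72046.
Taking the acute solution, ∠E ≈ 46.09°.

46.09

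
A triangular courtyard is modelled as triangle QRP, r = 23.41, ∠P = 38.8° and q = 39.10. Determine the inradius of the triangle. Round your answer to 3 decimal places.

By the law of cosines, p² = q² + r² − 2·q·r·cos P = 650.13, so p ≈ 25.498.
Area = ½·q·r·sin P ≈ 286.77.
Semiperimeter s = (39.1+23.41+25.498)/2 = 44.004.
Inradius = area/s = 286.77/44.004 ≈ 6.517.

6.517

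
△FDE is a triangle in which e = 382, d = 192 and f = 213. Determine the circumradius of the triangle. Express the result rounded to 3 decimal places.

304.430

By the law of cosines, cos F = (d² + e² − f²) / (2·d·e) ≈ 0.93681, so ∠F ≈ 20.48°.
Circumradius = f/(2 sin F) ≈ 304.43.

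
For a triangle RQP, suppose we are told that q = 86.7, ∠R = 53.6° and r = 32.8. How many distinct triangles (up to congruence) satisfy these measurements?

q·sin R = 86.7·sin(53.6°) ≈ 69.78.
Since r = 32.8 < 69.78 = q sin R, no triangle exists.

0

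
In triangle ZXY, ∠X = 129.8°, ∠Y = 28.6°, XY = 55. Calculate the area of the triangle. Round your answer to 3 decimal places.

1511.048

The third angle is ∠Z = 180° − ∠X − ∠Y = 21.60°.
Law of sines: YZ = XY·sin X/sin Z ≈ 114.79.
Law of sines: ZX = XY·sin Y/sin Z ≈ 71.519.
Area = ½·XY·YZ·sin Y ≈ 1511.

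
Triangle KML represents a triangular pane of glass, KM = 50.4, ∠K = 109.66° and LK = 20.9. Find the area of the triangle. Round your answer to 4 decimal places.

Area = ½·LK·KM·sin K ≈ 495.98.

495.9775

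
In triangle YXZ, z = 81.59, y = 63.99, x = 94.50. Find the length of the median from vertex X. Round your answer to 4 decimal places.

Median from X: ½√(2·z² + 2·y² − x²) ≈ 56.065.

m_X ≈ 56.0648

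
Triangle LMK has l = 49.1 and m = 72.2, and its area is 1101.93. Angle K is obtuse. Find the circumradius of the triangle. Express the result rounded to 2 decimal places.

From area = ½·l·m·sin K, we get sin K = 2·area/(l·m) ≈ 0.62168.
Taking the obtuse solution, ∠K ≈ 141.56°.
Law of cosines then gives k ≈ 114.79.
Circumradius = k/(2 sin K) ≈ 92.324.

92.32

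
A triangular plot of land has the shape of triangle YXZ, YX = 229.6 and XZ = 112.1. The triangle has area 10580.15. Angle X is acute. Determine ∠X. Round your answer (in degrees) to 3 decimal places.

∠X ≈ 55.299°

From area = ½·YX·XZ·sin X, we get sin X = 2·area/(YX·XZ) ≈ 0.82214.
Taking the acute solution, ∠X ≈ 55.30°.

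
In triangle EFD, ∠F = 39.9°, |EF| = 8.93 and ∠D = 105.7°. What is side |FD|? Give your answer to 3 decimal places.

The third angle is ∠E = 180° − ∠F − ∠D = 34.40°.
Law of sines: |FD| = |EF|·sin E/sin D ≈ 5.2407.

5.241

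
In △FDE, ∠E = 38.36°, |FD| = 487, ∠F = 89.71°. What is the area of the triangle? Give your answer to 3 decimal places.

The third angle is ∠D = 180° − ∠E − ∠F = 51.93°.
Law of sines: |DE| = |FD|·sin F/sin E ≈ 784.71.
Law of sines: |EF| = |FD|·sin D/sin E ≈ 617.78.
Area = ½·|FD|·|DE|·sin D ≈ 1.5043e+05.

150427.527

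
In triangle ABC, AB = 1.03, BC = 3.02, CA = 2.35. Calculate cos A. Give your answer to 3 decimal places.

-0.524

By the law of cosines, cos A = (CA² + AB² − BC²) / (2·CA·AB) ≈ -0.52407, so ∠A ≈ 121.61°.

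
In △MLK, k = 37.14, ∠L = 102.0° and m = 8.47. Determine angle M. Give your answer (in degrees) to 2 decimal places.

∠M ≈ 12.02°

By the law of cosines, l² = k² + m² − 2·k·m·cos L = 1581.9, so l ≈ 39.773.
Law of cosines again: cos M = (l² + k² − m²)/(2·l·k) ≈ 0.97806, so ∠M ≈ 12.02°.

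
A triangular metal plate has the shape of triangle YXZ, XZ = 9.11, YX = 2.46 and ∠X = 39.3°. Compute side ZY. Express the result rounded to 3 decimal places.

By the law of cosines, ZY² = YX² + XZ² − 2·YX·XZ·cos X = 54.359, so ZY ≈ 7.3729.

7.373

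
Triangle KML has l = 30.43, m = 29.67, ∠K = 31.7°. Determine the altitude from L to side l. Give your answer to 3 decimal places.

15.591

By the law of cosines, k² = m² + l² − 2·m·l·cos K = 269.97, so k ≈ 16.431.
Area = ½·m·l·sin K ≈ 237.21.
The altitude from L has length 2·area/l ≈ 15.591.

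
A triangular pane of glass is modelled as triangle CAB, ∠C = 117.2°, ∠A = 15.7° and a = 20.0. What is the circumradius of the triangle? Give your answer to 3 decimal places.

R ≈ 36.955

The third angle is ∠B = 180° − ∠C − ∠A = 47.10°.
Law of sines: c = a·sin C/sin A ≈ 65.737.
Law of sines: b = a·sin B/sin A ≈ 54.142.
Circumradius = a/(2 sin A) ≈ 36.955.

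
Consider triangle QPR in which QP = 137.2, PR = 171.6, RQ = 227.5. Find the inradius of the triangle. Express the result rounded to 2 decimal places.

r ≈ 43.78

Semiperimeter s = (171.6 + 227.5 + 137.2)/2 = 268.15.
Heron's formula: area = √(268.15·96.55·40.65·130.95) ≈ 11739.
Inradius = area/s = 11739/268.15 ≈ 43.779.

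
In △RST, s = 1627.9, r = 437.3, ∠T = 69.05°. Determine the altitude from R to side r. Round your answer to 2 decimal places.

By the law of cosines, t² = r² + s² − 2·r·s·cos T = 2.3322e+06, so t ≈ 1527.2.
Area = ½·r·s·sin T ≈ 3.3241e+05.
The altitude from R has length 2·area/r ≈ 1520.3.

1520.28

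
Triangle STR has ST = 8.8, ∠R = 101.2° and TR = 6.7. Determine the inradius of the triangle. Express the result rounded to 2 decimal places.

Law of sines: sin S = TR·sin R/ST ≈ 0.74686.
Since ST ≥ TR, only the acute value applies: ∠S ≈ 48.32°.
Then ∠T = 180° − ∠R − ∠S ≈ 30.48°.
Law of sines gives RS = ST·sin T/sin R ≈ 4.5504.
Area = ½·ST·TR·sin T ≈ 14.954.
Semiperimeter s = (6.7+4.5504+8.8)/2 = 10.025.
Inradius = area/s = 14.954/10.025 ≈ 1.4916.

r ≈ 1.49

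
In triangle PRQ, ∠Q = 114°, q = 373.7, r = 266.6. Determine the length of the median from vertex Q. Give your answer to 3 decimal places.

m_Q ≈ 126.241

Law of sines: sin R = r·sin Q/q ≈ 0.65173.
Since q ≥ r, only the acute value applies: ∠R ≈ 40.67°.
Then ∠P = 180° − ∠Q − ∠R ≈ 25.33°.
Law of sines gives p = q·sin P/sin Q ≈ 175.
Median from Q: ½√(2·p² + 2·r² − q²) ≈ 126.24.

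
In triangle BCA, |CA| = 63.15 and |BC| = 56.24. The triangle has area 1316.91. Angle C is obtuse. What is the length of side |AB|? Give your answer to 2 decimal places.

109.16

From area = ½·|BC|·|CA|·sin C, we get sin C = 2·area/(|BC|·|CA|) ≈ 0.74160.
Taking the obtuse solution, ∠C ≈ 132.13°.
Law of cosines then gives |AB| ≈ 109.16.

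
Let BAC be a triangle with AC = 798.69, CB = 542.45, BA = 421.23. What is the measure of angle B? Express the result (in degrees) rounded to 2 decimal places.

∠B ≈ 111.33°

By the law of cosines, cos B = (CB² + BA² − AC²) / (2·CB·BA) ≈ -0.36372, so ∠B ≈ 111.33°.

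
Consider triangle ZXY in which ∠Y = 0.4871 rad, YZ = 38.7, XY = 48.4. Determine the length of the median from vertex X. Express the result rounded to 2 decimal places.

By the law of cosines, ZX² = XY² + YZ² − 2·XY·YZ·cos Y = 529.79, so ZX ≈ 23.017.
Median from X: ½√(2·ZX² + 2·XY² − YZ²) ≈ 32.585.

m_X ≈ 32.58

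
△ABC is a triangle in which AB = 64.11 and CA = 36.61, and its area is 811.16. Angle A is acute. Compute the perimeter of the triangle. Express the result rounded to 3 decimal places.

perimeter ≈ 146.087

From area = ½·CA·AB·sin A, we get sin A = 2·area/(CA·AB) ≈ 0.69121.
Taking the acute solution, ∠A ≈ 43.73°.
Law of cosines then gives BC ≈ 45.367.
Perimeter = 45.367 + 36.61 + 64.11 = 146.09.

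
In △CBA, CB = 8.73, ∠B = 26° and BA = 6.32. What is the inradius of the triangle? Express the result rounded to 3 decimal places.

r ≈ 1.262

By the law of cosines, AC² = CB² + BA² − 2·CB·BA·cos B = 16.976, so AC ≈ 4.1202.
Area = ½·CB·BA·sin B ≈ 12.093.
Semiperimeter s = (6.32+4.1202+8.73)/2 = 9.5851.
Inradius = area/s = 12.093/9.5851 ≈ 1.2617.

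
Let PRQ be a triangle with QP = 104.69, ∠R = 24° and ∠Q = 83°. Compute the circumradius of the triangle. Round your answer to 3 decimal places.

The third angle is ∠P = 180° − ∠R − ∠Q = 73.00°.
Law of sines: RQ = QP·sin P/sin R ≈ 246.14.
Law of sines: PR = QP·sin Q/sin R ≈ 255.47.
Circumradius = QP/(2 sin R) ≈ 128.7.

128.695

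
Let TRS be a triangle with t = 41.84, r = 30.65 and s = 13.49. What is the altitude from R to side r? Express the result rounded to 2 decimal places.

h_R ≈ 8.75

Semiperimeter p = (41.84 + 30.65 + 13.49)/2 = 42.99.
Heron's formula: area = √(42.99·1.15·12.34·29.5) ≈ 134.15.
The altitude from R has length 2·area/r ≈ 8.7539.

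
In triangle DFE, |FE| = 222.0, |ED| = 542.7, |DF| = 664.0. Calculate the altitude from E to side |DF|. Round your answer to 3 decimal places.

h_E ≈ 166.064

Semiperimeter s = (222 + 542.7 + 664)/2 = 714.35.
Heron's formula: area = √(714.35·492.35·171.65·50.35) ≈ 55133.
The altitude from E has length 2·area/|DF| ≈ 166.06.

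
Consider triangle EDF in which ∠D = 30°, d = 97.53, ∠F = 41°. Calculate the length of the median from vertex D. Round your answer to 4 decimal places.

The third angle is ∠E = 180° − ∠D − ∠F = 109.00°.
Law of sines: e = d·sin E/sin D ≈ 184.43.
Law of sines: f = d·sin F/sin D ≈ 127.97.
Median from D: ½√(2·f² + 2·e² − d²) ≈ 151.06.

m_D ≈ 151.0562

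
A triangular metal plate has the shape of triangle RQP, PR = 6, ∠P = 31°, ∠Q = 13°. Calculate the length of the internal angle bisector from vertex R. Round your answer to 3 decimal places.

The third angle is ∠R = 180° − ∠Q − ∠P = 136.00°.
Law of sines: QP = PR·sin R/sin Q ≈ 18.528.
Law of sines: RQ = PR·sin P/sin Q ≈ 13.737.
The bisector from R has length 2·PR·RQ·cos(∠R/2)/(PR+RQ) ≈ 3.1287.

t_R ≈ 3.129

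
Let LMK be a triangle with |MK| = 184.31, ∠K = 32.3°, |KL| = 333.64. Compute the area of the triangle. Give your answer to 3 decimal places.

Area = ½·|MK|·|KL|·sin K ≈ 16430.

16429.515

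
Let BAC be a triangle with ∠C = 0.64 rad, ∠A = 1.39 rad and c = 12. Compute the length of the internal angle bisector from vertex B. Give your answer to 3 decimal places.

12.686

The third angle is ∠B = π − ∠A − ∠C = 1.112 rad.
Law of sines: b = c·sin B/sin C ≈ 18.012.
Law of sines: a = c·sin A/sin C ≈ 19.766.
The bisector from B has length 2·a·c·cos(∠B/2)/(a+c) ≈ 12.686.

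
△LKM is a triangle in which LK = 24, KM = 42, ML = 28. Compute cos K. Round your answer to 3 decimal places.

By the law of cosines, cos K = (LK² + KM² − ML²) / (2·LK·KM) ≈ 0.77183, so ∠K ≈ 39.48°.

cos K ≈ 0.772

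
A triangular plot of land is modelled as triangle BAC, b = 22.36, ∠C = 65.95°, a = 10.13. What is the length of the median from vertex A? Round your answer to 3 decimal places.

20.816

By the law of cosines, c² = b² + a² − 2·b·a·cos C = 417.97, so c ≈ 20.444.
Median from A: ½√(2·c² + 2·b² − a²) ≈ 20.816.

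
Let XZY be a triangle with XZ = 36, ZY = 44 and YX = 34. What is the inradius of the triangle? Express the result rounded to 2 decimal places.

r ≈ 10.50

Semiperimeter s = (44 + 34 + 36)/2 = 57.
Heron's formula: area = √(57·13·23·21) ≈ 598.25.
Inradius = area/s = 598.25/57 ≈ 10.496.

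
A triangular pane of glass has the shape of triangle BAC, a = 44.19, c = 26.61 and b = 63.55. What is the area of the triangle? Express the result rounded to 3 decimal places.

476.492

Semiperimeter s = (63.55 + 44.19 + 26.61)/2 = 67.175.
Heron's formula: area = √(67.175·3.625·22.985·40.565) ≈ 476.49.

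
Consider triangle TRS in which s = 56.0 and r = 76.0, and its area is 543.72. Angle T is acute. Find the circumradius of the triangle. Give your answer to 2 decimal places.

51.12

From area = ½·r·s·sin T, we get sin T = 2·area/(r·s) ≈ 0.25551.
Taking the acute solution, ∠T ≈ 14.80°.
Law of cosines then gives t ≈ 26.125.
Circumradius = t/(2 sin T) ≈ 51.125.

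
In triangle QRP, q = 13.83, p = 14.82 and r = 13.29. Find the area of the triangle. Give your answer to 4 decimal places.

Semiperimeter s = (13.83 + 13.29 + 14.82)/2 = 20.97.
Heron's formula: area = √(20.97·7.14·7.68·6.15) ≈ 84.094.

area ≈ 84.0943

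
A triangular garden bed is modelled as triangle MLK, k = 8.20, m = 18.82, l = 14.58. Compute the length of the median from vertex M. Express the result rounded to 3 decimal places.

Median from M: ½√(2·l² + 2·k² − m²) ≈ 7.1666.

7.167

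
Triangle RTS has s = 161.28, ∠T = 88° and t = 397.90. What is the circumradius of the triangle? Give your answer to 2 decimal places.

Law of sines: sin S = s·sin T/t ≈ 0.40508.
Since t ≥ s, only the acute value applies: ∠S ≈ 23.90°.
Then ∠R = 180° − ∠T − ∠S ≈ 68.10°.
Law of sines gives r = t·sin R/sin T ≈ 369.42.
Circumradius = t/(2 sin T) ≈ 199.07.

199.07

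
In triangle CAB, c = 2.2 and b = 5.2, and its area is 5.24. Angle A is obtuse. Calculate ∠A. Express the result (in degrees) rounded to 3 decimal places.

From area = ½·b·c·sin A, we get sin A = 2·area/(b·c) ≈ 0.91608.
Taking the obtuse solution, ∠A ≈ 113.64°.

113.640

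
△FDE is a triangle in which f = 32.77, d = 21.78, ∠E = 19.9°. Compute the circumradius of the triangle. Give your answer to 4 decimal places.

By the law of cosines, e² = f² + d² − 2·f·d·cos E = 206.02, so e ≈ 14.353.
Area = ½·f·d·sin E ≈ 121.47.
Circumradius = e/(2 sin E) ≈ 21.084.

21.0842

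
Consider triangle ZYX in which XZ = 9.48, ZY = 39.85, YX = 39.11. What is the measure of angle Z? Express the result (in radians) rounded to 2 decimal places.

1.37

By the law of cosines, cos Z = (XZ² + ZY² − YX²) / (2·XZ·ZY) ≈ 0.19628, so ∠Z ≈ 1.373 rad.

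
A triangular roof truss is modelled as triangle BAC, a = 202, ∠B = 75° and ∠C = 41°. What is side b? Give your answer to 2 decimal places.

The third angle is ∠A = 180° − ∠C − ∠B = 64.00°.
Law of sines: b = a·sin B/sin A ≈ 217.09.

217.09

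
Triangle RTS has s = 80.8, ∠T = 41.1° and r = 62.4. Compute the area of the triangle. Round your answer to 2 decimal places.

area ≈ 1657.22

Area = ½·s·r·sin T ≈ 1657.2.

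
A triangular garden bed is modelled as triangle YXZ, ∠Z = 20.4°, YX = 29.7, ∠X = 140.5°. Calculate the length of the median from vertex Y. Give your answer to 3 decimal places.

The third angle is ∠Y = 180° − ∠X − ∠Z = 19.10°.
Law of sines: XZ = YX·sin Y/sin Z ≈ 27.881.
Law of sines: ZY = YX·sin X/sin Z ≈ 54.197.
Median from Y: ½√(2·ZY² + 2·YX² − XZ²) ≈ 41.417.

m_Y ≈ 41.417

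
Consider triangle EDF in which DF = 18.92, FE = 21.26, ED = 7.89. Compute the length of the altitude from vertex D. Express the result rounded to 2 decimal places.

Semiperimeter s = (18.92 + 21.26 + 7.89)/2 = 24.035.
Heron's formula: area = √(24.035·5.115·2.775·16.145) ≈ 74.216.
The altitude from D has length 2·area/FE ≈ 6.9817.

h_D ≈ 6.98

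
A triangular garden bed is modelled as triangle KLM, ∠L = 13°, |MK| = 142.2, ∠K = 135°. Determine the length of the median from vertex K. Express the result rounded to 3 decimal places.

m_K ≈ 127.543

The third angle is ∠M = 180° − ∠K − ∠L = 32.00°.
Law of sines: |LM| = |MK|·sin K/sin L ≈ 446.99.
Law of sines: |KL| = |MK|·sin M/sin L ≈ 334.98.
Median from K: ½√(2·|MK|² + 2·|KL|² − |LM|²) ≈ 127.54.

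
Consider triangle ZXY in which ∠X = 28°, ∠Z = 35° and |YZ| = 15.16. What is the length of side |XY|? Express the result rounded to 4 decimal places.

The third angle is ∠Y = 180° − ∠Z − ∠X = 117.00°.
Law of sines: |XY| = |YZ|·sin Z/sin X ≈ 18.522.

18.5217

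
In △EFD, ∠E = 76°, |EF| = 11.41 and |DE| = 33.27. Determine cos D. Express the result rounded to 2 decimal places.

cos D ≈ 0.94

By the law of cosines, |FD|² = |DE|² + |EF|² − 2·|DE|·|EF|·cos E = 1053.4, so |FD| ≈ 32.456.
Law of cosines again: cos D = (|FD|² + |DE|² − |EF|²)/(2·|FD|·|DE|) ≈ 0.94002, so ∠D ≈ 19.94°.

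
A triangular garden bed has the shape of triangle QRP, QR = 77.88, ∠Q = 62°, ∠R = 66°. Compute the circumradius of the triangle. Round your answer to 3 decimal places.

49.416

The third angle is ∠P = 180° − ∠Q − ∠R = 52.00°.
Law of sines: RP = QR·sin Q/sin P ≈ 87.263.
Law of sines: PQ = QR·sin R/sin P ≈ 90.287.
Circumradius = QR/(2 sin P) ≈ 49.416.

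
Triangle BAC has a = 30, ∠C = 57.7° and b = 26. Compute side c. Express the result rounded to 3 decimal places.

27.247

By the law of cosines, c² = b² + a² − 2·b·a·cos C = 742.41, so c ≈ 27.247.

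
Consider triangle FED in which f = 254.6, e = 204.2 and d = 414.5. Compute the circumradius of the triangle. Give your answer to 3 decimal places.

R ≈ 266.296

By the law of cosines, cos F = (e² + d² − f²) / (2·e·d) ≈ 0.87834, so ∠F ≈ 28.56°.
Circumradius = f/(2 sin F) ≈ 266.3.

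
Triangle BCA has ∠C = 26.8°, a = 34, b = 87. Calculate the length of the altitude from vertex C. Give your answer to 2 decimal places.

h_C ≈ 22.72

By the law of cosines, c² = a² + b² − 2·a·b·cos C = 3444.5, so c ≈ 58.69.
Area = ½·a·b·sin C ≈ 666.85.
The altitude from C has length 2·area/c ≈ 22.725.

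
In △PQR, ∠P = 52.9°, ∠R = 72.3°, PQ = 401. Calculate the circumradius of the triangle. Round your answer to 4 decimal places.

The third angle is ∠Q = 180° − ∠R − ∠P = 54.80°.
Law of sines: QR = PQ·sin P/sin R ≈ 335.72.
Law of sines: RP = PQ·sin Q/sin R ≈ 343.96.
Circumradius = PQ/(2 sin R) ≈ 210.46.

210.4630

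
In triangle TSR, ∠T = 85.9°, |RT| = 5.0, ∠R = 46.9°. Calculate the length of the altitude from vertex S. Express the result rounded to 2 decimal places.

4.96

The third angle is ∠S = 180° − ∠R − ∠T = 47.20°.
Law of sines: |SR| = |RT|·sin T/sin S ≈ 6.7971.
Law of sines: |TS| = |RT|·sin R/sin S ≈ 4.9757.
Area = ½·|RT|·|SR|·sin R ≈ 12.407.
The altitude from S has length 2·area/|RT| ≈ 4.963.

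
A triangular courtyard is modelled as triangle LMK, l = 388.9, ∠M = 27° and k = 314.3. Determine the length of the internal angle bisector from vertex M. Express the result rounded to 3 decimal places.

t_M ≈ 338.038

By the law of cosines, m² = k² + l² − 2·k·l·cos M = 32210, so m ≈ 179.47.
The bisector from M has length 2·k·l·cos(∠M/2)/(k+l) ≈ 338.04.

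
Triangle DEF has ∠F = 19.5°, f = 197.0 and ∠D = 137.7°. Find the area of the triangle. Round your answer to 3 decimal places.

area ≈ 15160.709

The third angle is ∠E = 180° − ∠F − ∠D = 22.80°.
Law of sines: d = f·sin D/sin F ≈ 397.19.
Law of sines: e = f·sin E/sin F ≈ 228.7.
Area = ½·f·d·sin E ≈ 15161.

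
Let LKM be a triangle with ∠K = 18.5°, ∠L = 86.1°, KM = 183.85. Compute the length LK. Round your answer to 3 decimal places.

The third angle is ∠M = 180° − ∠L − ∠K = 75.40°.
Law of sines: LK = KM·sin M/sin L ≈ 178.33.

178.326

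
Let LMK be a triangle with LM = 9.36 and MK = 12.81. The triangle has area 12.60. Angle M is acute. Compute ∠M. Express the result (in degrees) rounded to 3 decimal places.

From area = ½·LM·MK·sin M, we get sin M = 2·area/(LM·MK) ≈ 0.21017.
Taking the acute solution, ∠M ≈ 12.13°.

12.132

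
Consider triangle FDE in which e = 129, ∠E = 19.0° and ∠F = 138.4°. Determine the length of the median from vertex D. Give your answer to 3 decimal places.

The third angle is ∠D = 180° − ∠E − ∠F = 22.60°.
Law of sines: f = e·sin F/sin E ≈ 263.07.
Law of sines: d = e·sin D/sin E ≈ 152.27.
Median from D: ½√(2·e² + 2·f² − d²) ≈ 192.68.

m_D ≈ 192.682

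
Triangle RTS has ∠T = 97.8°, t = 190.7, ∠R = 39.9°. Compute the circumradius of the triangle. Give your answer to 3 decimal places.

The third angle is ∠S = 180° − ∠R − ∠T = 42.30°.
Law of sines: r = t·sin R/sin T ≈ 123.47.
Law of sines: s = t·sin S/sin T ≈ 129.54.
Circumradius = t/(2 sin T) ≈ 96.24.

96.240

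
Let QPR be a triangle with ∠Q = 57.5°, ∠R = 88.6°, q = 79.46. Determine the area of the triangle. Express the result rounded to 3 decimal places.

2087.104

The third angle is ∠P = 180° − ∠R − ∠Q = 33.90°.
Law of sines: p = q·sin P/sin Q ≈ 52.548.
Law of sines: r = q·sin R/sin Q ≈ 94.187.
Area = ½·q·p·sin R ≈ 2087.1.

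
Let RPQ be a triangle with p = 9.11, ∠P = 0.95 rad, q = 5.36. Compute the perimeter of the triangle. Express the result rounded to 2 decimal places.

perimeter ≈ 25.59

Law of sines: sin Q = q·sin P/p ≈ 0.47858.
Since p ≥ q, only the acute value applies: ∠Q ≈ 0.499 rad.
Then ∠R = π − ∠P − ∠Q ≈ 1.693 rad.
Law of sines gives r = p·sin R/sin P ≈ 11.117.
Semiperimeter s = (11.117+9.11+5.36)/2 = 12.793.
Perimeter = 11.117 + 9.11 + 5.36 = 25.587.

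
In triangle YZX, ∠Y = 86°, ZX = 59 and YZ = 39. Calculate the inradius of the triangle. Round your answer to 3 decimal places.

Law of sines: sin X = YZ·sin Y/ZX ≈ 0.65941.
Since ZX ≥ YZ, only the acute value applies: ∠X ≈ 41.25°.
Then ∠Z = 180° − ∠Y − ∠X ≈ 52.75°.
Law of sines gives XY = ZX·sin Z/sin Y ≈ 47.076.
Area = ½·ZX·YZ·sin Z ≈ 915.74.
Semiperimeter s = (59+47.076+39)/2 = 72.538.
Inradius = area/s = 915.74/72.538 ≈ 12.624.

12.624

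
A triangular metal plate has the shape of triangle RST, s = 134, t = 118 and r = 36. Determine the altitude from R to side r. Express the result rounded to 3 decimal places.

Semiperimeter p = (36 + 134 + 118)/2 = 144.
Heron's formula: area = √(144·108·10·26) ≈ 2010.9.
The altitude from R has length 2·area/r ≈ 111.71.

h_R ≈ 111.714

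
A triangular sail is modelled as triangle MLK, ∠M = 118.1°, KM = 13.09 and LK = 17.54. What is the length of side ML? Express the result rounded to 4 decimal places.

Law of sines: sin L = KM·sin M/LK ≈ 0.65833.
Since LK ≥ KM, only the acute value applies: ∠L ≈ 41.17°.
Then ∠K = 180° − ∠M − ∠L ≈ 20.73°.
Law of sines gives ML = LK·sin K/sin M ≈ 7.0374.

7.0374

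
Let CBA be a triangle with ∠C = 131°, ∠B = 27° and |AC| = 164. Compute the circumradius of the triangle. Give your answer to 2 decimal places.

The third angle is ∠A = 180° − ∠C − ∠B = 22.00°.
Law of sines: |BA| = |AC|·sin C/sin B ≈ 272.63.
Law of sines: |CB| = |AC|·sin A/sin B ≈ 135.32.
Circumradius = |AC|/(2 sin B) ≈ 180.62.

R ≈ 180.62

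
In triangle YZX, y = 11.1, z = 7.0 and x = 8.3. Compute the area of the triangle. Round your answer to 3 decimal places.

29.020

Semiperimeter s = (11.1 + 7 + 8.3)/2 = 13.2.
Heron's formula: area = √(13.2·2.1·6.2·4.9) ≈ 29.02.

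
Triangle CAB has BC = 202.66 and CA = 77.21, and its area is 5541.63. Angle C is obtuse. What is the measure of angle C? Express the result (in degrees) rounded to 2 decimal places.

From area = ½·BC·CA·sin C, we get sin C = 2·area/(BC·CA) ≈ 0.70831.
Taking the obtuse solution, ∠C ≈ 134.90°.

∠C ≈ 134.90°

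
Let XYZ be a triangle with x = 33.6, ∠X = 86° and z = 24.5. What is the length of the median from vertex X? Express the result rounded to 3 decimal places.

Law of sines: sin Z = z·sin X/x ≈ 0.72739.
Since x ≥ z, only the acute value applies: ∠Z ≈ 46.67°.
Then ∠Y = 180° − ∠X − ∠Z ≈ 47.33°.
Law of sines gives y = x·sin Y/sin X ≈ 24.766.
Median from X: ½√(2·y² + 2·z² − x²) ≈ 18.016.

m_X ≈ 18.016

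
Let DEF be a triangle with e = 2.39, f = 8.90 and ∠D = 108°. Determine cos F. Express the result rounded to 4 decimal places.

0.5191

By the law of cosines, d² = e² + f² − 2·e·f·cos D = 98.068, so d ≈ 9.9029.
Law of cosines again: cos F = (d² + e² − f²)/(2·d·e) ≈ 0.51906, so ∠F ≈ 58.73°.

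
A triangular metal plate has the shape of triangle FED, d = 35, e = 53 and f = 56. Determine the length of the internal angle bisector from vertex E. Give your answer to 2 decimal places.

t_E ≈ 35.99

By the law of cosines, cos E = (d² + f² − e²) / (2·d·f) ≈ 0.39592, so ∠E ≈ 66.68°.
The bisector from E has length 2·d·f·cos(∠E/2)/(d+f) ≈ 35.988.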